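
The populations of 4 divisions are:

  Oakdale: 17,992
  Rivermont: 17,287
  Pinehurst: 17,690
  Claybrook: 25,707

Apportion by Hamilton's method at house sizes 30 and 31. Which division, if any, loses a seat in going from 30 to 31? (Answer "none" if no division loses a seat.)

At 30 seats: Oakdale 7, Rivermont 6, Pinehurst 7, Claybrook 10.
At 31 seats: Oakdale 7, Rivermont 7, Pinehurst 7, Claybrook 10.
No division's allocation decreased.

none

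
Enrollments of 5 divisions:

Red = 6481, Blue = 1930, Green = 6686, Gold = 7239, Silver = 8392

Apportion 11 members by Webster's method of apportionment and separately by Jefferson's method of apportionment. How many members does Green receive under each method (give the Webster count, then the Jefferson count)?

2 and 3

Webster: Red 2, Blue 1, Green 2, Gold 3, Silver 3.
Jefferson: Red 2, Blue 0, Green 3, Gold 3, Silver 3.
Green gets 2 under Webster and 3 under Jefferson.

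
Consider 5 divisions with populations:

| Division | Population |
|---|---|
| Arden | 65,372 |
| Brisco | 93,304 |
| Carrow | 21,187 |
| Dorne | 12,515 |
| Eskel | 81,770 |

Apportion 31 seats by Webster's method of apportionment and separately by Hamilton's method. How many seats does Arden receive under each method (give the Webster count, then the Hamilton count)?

Webster: Arden 8, Brisco 11, Carrow 2, Dorne 1, Eskel 9.
Hamilton: Arden 7, Brisco 11, Carrow 2, Dorne 2, Eskel 9.
Arden gets 8 under Webster and 7 under Hamilton.

8 and 7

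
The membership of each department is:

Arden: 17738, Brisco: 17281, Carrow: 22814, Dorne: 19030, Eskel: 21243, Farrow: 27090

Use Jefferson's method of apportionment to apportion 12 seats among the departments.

Arden=2, Brisco=1, Carrow=2, Dorne=2, Eskel=2, Farrow=3

Standard divisor 125196/12 ≈ 10433; standard quotas: Arden 1.700, Brisco 1.656, Carrow 2.187, Dorne 1.824, Eskel 2.036, Farrow 2.597.
Rounding down gives 1, 1, 2, 1, 2, 2 = 9 seats, so the divisor must be adjusted.
With modified divisor 8750: modified quotas Arden 2.027, Brisco 1.975, Carrow 2.607, Dorne 2.175, Eskel 2.428, Farrow 3.096.
Rounding down: Arden 2, Brisco 1, Carrow 2, Dorne 2, Eskel 2, Farrow 3 (total 12).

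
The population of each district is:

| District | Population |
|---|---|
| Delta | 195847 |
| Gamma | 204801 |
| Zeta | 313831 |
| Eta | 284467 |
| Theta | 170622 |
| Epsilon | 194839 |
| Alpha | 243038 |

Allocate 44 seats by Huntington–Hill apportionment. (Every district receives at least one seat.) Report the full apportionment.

With divisor 37188: modified quotas Delta 5.266, Gamma 5.507, Zeta 8.439, Eta 7.649, Theta 4.588, Epsilon 5.239, Alpha 6.535.
Geometric-mean thresholds: Delta √(5·6)=5.477, Gamma √(5·6)=5.477, Zeta √(8·9)=8.485, Eta √(7·8)=7.483, Theta √(4·5)=4.472, Epsilon √(5·6)=5.477, Alpha √(6·7)=6.481.
Each quota rounded against its threshold gives Delta 5, Gamma 6, Zeta 8, Eta 8, Theta 5, Epsilon 5, Alpha 7 (total 44).

Delta 5, Gamma 6, Zeta 8, Eta 8, Theta 5, Epsilon 5, Alpha 7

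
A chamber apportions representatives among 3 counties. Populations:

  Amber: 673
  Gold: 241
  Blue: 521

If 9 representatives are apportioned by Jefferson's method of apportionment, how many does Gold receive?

1

Standard divisor 1435/9 ≈ 159.444; standard quotas: Amber 4.221, Gold 1.511, Blue 3.268.
Rounding down gives 4, 1, 3 = 8 seats, so the divisor must be adjusted.
With modified divisor 132: modified quotas Amber 5.098, Gold 1.826, Blue 3.947.
Rounding down: Amber 5, Gold 1, Blue 3 (total 9).
Gold receives 1.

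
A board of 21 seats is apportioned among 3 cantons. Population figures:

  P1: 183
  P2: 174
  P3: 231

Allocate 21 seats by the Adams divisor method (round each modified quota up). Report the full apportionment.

P1: 7; P2: 6; P3: 8

Standard divisor 588/21 ≈ 28; standard quotas: P1 6.536, P2 6.214, P3 8.250.
Rounding up gives 7, 7, 9 = 23 seats, so the divisor must be adjusted.
With modified divisor 30: modified quotas P1 6.100, P2 5.800, P3 7.700.
Rounding up: P1 7, P2 6, P3 8 (total 21).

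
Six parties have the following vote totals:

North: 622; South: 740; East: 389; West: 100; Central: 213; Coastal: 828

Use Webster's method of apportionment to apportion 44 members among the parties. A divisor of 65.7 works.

With modified divisor 65.7: modified quotas North 9.467, South 11.263, East 5.921, West 1.522, Central 3.242, Coastal 12.603.
Rounding to the nearest integer: North 9, South 11, East 6, West 2, Central 3, Coastal 13 (total 44).

North=9, South=11, East=6, West=2, Central=3, Coastal=13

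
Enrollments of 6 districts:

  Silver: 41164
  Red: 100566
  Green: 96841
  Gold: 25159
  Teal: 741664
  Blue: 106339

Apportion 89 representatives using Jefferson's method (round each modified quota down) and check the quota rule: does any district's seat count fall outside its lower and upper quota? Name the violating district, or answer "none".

Standard quotas: Silver 3.295, Red 8.051, Green 7.753, Gold 2.014, Teal 59.374, Blue 8.513.
Jefferson allocation: Silver 3, Red 8, Green 7, Gold 2, Teal 61, Blue 8.
Teal has quota 59.374 (lower 59, upper 60) but receives 61 — outside the quota interval.

Teal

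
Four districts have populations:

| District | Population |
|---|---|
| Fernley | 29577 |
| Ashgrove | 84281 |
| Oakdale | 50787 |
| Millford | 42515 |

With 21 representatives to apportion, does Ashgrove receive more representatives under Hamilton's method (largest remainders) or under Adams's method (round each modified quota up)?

Hamilton: Fernley 3, Ashgrove 9, Oakdale 5, Millford 4.
Adams: Fernley 3, Ashgrove 8, Oakdale 5, Millford 5.
Ashgrove gets 9 under Hamilton and 8 under Adams.

Hamilton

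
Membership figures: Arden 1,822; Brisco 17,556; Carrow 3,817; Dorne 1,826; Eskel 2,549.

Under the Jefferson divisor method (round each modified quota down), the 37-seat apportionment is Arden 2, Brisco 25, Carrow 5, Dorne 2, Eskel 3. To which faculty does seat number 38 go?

Brisco

Priority for the next seat is population ÷ (current seats + 1).
Priorities: Arden 607.333, Brisco 675.231, Carrow 636.167, Dorne 608.667, Eskel 637.250.
Highest priority: Brisco.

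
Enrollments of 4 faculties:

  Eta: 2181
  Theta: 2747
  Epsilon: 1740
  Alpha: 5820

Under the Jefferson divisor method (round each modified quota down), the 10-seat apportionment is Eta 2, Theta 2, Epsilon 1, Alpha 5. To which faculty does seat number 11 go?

Alpha

Priority for the next seat is population ÷ (current seats + 1).
Priorities: Eta 727.000, Theta 915.667, Epsilon 870.000, Alpha 970.000.
Highest priority: Alpha.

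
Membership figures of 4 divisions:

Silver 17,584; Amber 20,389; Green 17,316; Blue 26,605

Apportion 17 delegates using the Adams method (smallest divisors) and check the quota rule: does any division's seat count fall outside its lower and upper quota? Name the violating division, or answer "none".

Standard quotas: Silver 3.650, Amber 4.232, Green 3.595, Blue 5.523.
Adams allocation: Silver 4, Amber 4, Green 4, Blue 5.
Every allocation lies between the lower and upper quota.

none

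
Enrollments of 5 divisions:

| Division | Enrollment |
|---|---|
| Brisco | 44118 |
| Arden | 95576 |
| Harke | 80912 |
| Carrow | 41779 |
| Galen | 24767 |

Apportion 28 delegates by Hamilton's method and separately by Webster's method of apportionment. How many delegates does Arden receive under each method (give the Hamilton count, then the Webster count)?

Hamilton: Brisco 4, Arden 9, Harke 8, Carrow 4, Galen 3.
Webster: Brisco 4, Arden 10, Harke 8, Carrow 4, Galen 2.
Arden gets 9 under Hamilton and 10 under Webster.

9 and 10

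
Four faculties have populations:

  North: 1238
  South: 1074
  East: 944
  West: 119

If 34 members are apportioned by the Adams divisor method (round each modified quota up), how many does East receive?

9

Standard divisor 3375/34 ≈ 99.265; standard quotas: North 12.472, South 10.820, East 9.510, West 1.199.
Rounding up gives 13, 11, 10, 2 = 36 seats, so the divisor must be adjusted.
With modified divisor 106: modified quotas North 11.679, South 10.132, East 8.906, West 1.123.
Rounding up: North 12, South 11, East 9, West 2 (total 34).
East receives 9.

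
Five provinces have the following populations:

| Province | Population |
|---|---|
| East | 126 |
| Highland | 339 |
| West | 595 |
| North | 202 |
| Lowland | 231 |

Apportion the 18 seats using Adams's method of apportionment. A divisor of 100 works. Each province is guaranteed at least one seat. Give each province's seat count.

With modified divisor 100: modified quotas East 1.260, Highland 3.390, West 5.950, North 2.020, Lowland 2.310.
Rounding up: East 2, Highland 4, West 6, North 3, Lowland 3 (total 18).

East 2; Highland 4; West 6; North 3; Lowland 3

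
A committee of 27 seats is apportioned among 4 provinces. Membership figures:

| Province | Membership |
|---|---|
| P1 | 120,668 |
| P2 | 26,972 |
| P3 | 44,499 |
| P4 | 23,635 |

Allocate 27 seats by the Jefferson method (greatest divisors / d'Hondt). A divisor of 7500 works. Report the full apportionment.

With modified divisor 7500: modified quotas P1 16.089, P2 3.596, P3 5.933, P4 3.151.
Rounding down: P1 16, P2 3, P3 5, P4 3 (total 27).

P1 16; P2 3; P3 5; P4 3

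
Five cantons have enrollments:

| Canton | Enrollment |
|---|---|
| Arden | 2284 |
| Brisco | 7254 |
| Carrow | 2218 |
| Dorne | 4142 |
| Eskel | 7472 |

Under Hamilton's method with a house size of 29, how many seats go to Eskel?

9

The standard divisor is 23370/29 ≈ 805.862.
Standard quotas: Arden 2.8342, Brisco 9.0015, Carrow 2.7523, Dorne 5.1398, Eskel 9.2721.
Lower quotas: Arden 2, Brisco 9, Carrow 2, Dorne 5, Eskel 9 (sum 27, leaving 2 seats).
Remainders in descending order: Arden 0.8342, Carrow 0.7523, Eskel 0.2721, Dorne 0.1398, Brisco 0.0015.
The surplus seats go to Arden, Carrow.
Eskel receives 9.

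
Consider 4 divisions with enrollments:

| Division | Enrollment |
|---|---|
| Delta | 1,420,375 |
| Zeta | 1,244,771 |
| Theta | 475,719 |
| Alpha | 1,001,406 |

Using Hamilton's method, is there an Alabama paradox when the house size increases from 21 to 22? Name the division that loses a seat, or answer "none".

Theta

At 21 seats: Delta 7, Zeta 6, Theta 3, Alpha 5.
At 22 seats: Delta 8, Zeta 7, Theta 2, Alpha 5.
Theta drops from 3 to 2.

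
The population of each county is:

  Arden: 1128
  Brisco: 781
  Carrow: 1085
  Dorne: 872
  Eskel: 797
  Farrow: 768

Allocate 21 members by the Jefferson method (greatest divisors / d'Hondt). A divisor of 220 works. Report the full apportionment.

With modified divisor 220: modified quotas Arden 5.127, Brisco 3.550, Carrow 4.932, Dorne 3.964, Eskel 3.623, Farrow 3.491.
Rounding down: Arden 5, Brisco 3, Carrow 4, Dorne 3, Eskel 3, Farrow 3 (total 21).

Arden 5, Brisco 3, Carrow 4, Dorne 3, Eskel 3, Farrow 3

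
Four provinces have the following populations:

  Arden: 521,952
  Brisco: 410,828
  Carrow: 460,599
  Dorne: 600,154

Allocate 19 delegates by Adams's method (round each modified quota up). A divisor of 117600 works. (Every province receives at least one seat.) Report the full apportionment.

With modified divisor 117600: modified quotas Arden 4.438, Brisco 3.493, Carrow 3.917, Dorne 5.103.
Rounding up: Arden 5, Brisco 4, Carrow 4, Dorne 6 (total 19).

Arden 5, Brisco 4, Carrow 4, Dorne 6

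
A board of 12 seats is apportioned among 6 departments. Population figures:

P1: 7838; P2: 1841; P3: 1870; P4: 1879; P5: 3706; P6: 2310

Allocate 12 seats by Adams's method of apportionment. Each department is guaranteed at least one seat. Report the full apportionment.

Standard divisor 19444/12 ≈ 1620.333; standard quotas: P1 4.837, P2 1.136, P3 1.154, P4 1.160, P5 2.287, P6 1.426.
Rounding up gives 5, 2, 2, 2, 3, 2 = 16 seats, so the divisor must be adjusted.
With modified divisor 1920: modified quotas P1 4.082, P2 0.959, P3 0.974, P4 0.979, P5 1.930, P6 1.203.
Rounding up: P1 5, P2 1, P3 1, P4 1, P5 2, P6 2 (total 12).

P1 5, P2 1, P3 1, P4 1, P5 2, P6 2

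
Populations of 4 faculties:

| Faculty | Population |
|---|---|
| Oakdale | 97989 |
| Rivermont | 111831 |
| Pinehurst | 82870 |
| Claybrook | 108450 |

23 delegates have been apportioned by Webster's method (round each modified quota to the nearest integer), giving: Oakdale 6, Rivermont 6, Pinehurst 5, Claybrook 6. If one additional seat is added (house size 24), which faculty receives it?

Rivermont

Priority for the next seat is population ÷ (current seats + 0.5).
Priorities: Oakdale 15075.231, Rivermont 17204.769, Pinehurst 15067.273, Claybrook 16684.615.
Highest priority: Rivermont.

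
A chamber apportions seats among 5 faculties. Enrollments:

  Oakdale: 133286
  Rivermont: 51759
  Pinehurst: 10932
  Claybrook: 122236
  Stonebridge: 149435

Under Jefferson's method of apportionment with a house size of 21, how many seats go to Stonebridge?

7

Standard divisor 467648/21 ≈ 22268.952; standard quotas: Oakdale 5.985, Rivermont 2.324, Pinehurst 0.491, Claybrook 5.489, Stonebridge 6.710.
Rounding down gives 5, 2, 0, 5, 6 = 18 seats, so the divisor must be adjusted.
With modified divisor 19700: modified quotas Oakdale 6.766, Rivermont 2.627, Pinehurst 0.555, Claybrook 6.205, Stonebridge 7.586.
Rounding down: Oakdale 6, Rivermont 2, Pinehurst 0, Claybrook 6, Stonebridge 7 (total 21).
Stonebridge receives 7.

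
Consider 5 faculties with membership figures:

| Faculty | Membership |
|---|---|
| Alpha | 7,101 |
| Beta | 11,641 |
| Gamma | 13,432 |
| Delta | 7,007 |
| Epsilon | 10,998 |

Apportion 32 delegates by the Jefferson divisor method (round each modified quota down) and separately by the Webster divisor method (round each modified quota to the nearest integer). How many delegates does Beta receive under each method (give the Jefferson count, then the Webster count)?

Jefferson: Alpha 4, Beta 8, Gamma 9, Delta 4, Epsilon 7.
Webster: Alpha 5, Beta 7, Gamma 9, Delta 4, Epsilon 7.
Beta gets 8 under Jefferson and 7 under Webster.

8 and 7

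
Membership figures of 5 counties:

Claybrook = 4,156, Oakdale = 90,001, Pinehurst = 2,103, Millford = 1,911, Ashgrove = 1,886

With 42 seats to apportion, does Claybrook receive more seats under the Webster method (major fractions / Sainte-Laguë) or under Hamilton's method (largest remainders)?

Webster: Claybrook 2, Oakdale 37, Pinehurst 1, Millford 1, Ashgrove 1.
Hamilton: Claybrook 1, Oakdale 38, Pinehurst 1, Millford 1, Ashgrove 1.
Claybrook gets 2 under Webster and 1 under Hamilton.

Webster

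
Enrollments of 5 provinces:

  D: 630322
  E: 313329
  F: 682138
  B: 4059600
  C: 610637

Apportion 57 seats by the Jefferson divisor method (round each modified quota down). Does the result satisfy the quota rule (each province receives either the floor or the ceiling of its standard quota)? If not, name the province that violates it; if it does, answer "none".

Standard quotas: D 5.707, E 2.837, F 6.176, B 36.753, C 5.528.
Jefferson allocation: D 6, E 2, F 6, B 38, C 5.
B has quota 36.753 (lower 36, upper 37) but receives 38 — outside the quota interval.

B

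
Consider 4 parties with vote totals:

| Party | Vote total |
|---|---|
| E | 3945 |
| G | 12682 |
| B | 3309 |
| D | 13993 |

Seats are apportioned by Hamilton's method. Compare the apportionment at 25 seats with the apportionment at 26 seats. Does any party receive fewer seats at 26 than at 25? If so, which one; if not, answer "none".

B

At 25 seats: E 3, G 9, B 3, D 10.
At 26 seats: E 3, G 10, B 2, D 11.
B drops from 3 to 2.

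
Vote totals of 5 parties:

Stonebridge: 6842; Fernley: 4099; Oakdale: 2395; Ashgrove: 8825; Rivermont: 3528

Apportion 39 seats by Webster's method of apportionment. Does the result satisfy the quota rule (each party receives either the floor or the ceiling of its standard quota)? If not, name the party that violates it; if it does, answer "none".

Standard quotas: Stonebridge 10.387, Fernley 6.223, Oakdale 3.636, Ashgrove 13.398, Rivermont 5.356.
Webster allocation: Stonebridge 10, Fernley 6, Oakdale 4, Ashgrove 14, Rivermont 5.
Every allocation lies between the lower and upper quota.

none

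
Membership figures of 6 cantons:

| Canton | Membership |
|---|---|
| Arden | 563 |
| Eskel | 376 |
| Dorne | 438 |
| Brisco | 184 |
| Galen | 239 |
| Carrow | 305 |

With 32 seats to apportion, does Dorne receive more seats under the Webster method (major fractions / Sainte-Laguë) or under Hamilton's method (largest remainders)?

Hamilton

Webster: Arden 8, Eskel 6, Dorne 6, Brisco 3, Galen 4, Carrow 5.
Hamilton: Arden 8, Eskel 6, Dorne 7, Brisco 3, Galen 3, Carrow 5.
Dorne gets 6 under Webster and 7 under Hamilton.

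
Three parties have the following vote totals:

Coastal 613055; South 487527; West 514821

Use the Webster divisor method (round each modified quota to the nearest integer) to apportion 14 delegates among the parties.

Coastal: 5, South: 4, West: 5

Standard divisor 1615403/14 ≈ 115385.929; standard quotas: Coastal 5.313, South 4.225, West 4.462.
Rounding to the nearest integer gives 5, 4, 4 = 13 seats, so the divisor must be adjusted.
With modified divisor 112900: modified quotas Coastal 5.430, South 4.318, West 4.560.
Rounding to the nearest integer: Coastal 5, South 4, West 5 (total 14).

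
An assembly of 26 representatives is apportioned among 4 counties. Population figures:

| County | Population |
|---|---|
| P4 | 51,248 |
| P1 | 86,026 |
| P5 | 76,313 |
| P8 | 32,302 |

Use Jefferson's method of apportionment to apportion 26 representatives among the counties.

P4 5, P1 10, P5 8, P8 3

Standard divisor 245889/26 ≈ 9457.269; standard quotas: P4 5.419, P1 9.096, P5 8.069, P8 3.416.
Rounding down gives 5, 9, 8, 3 = 25 seats, so the divisor must be adjusted.
With modified divisor 8570: modified quotas P4 5.980, P1 10.038, P5 8.905, P8 3.769.
Rounding down: P4 5, P1 10, P5 8, P8 3 (total 26).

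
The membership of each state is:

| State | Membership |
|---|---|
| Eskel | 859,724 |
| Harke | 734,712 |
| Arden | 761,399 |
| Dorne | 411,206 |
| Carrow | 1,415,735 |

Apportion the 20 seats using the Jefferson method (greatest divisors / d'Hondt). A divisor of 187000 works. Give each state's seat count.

With modified divisor 187000: modified quotas Eskel 4.597, Harke 3.929, Arden 4.072, Dorne 2.199, Carrow 7.571.
Rounding down: Eskel 4, Harke 3, Arden 4, Dorne 2, Carrow 7 (total 20).

Eskel: 4, Harke: 3, Arden: 4, Dorne: 2, Carrow: 7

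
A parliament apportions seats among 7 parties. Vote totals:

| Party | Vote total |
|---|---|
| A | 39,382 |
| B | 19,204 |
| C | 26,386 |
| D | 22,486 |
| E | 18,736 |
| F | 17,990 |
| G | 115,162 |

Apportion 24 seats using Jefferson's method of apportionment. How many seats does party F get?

1

Standard divisor 259346/24 ≈ 10806.083; standard quotas: A 3.644, B 1.777, C 2.442, D 2.081, E 1.734, F 1.665, G 10.657.
Rounding down gives 3, 1, 2, 2, 1, 1, 10 = 20 seats, so the divisor must be adjusted.
With modified divisor 9500: modified quotas A 4.145, B 2.021, C 2.777, D 2.367, E 1.972, F 1.894, G 12.122.
Rounding down: A 4, B 2, C 2, D 2, E 1, F 1, G 12 (total 24).
F receives 1.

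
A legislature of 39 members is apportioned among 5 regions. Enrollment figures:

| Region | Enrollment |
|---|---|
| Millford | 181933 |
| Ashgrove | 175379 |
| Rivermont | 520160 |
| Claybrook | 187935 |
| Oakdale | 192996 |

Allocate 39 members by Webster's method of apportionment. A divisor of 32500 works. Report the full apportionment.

With modified divisor 32500: modified quotas Millford 5.598, Ashgrove 5.396, Rivermont 16.005, Claybrook 5.783, Oakdale 5.938.
Rounding to the nearest integer: Millford 6, Ashgrove 5, Rivermont 16, Claybrook 6, Oakdale 6 (total 39).

Millford 6, Ashgrove 5, Rivermont 16, Claybrook 6, Oakdale 6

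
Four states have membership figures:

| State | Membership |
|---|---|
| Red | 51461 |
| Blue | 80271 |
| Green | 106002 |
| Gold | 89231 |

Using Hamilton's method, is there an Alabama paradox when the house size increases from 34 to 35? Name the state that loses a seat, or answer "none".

At 34 seats: Red 6, Blue 8, Green 11, Gold 9.
At 35 seats: Red 5, Blue 9, Green 11, Gold 10.
Red drops from 6 to 5.

Red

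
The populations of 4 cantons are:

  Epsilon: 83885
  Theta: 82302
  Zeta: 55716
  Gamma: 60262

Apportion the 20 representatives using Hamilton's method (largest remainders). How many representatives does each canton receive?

Standard divisor: 282165 ÷ 20 ≈ 14108.25.
Standard quotas: Epsilon 5.9458, Theta 5.8336, Zeta 3.9492, Gamma 4.2714.
Lower quotas: Epsilon 5, Theta 5, Zeta 3, Gamma 4 (sum 17, leaving 3 seats).
Remainders in descending order: Zeta 0.9492, Epsilon 0.9458, Theta 0.8336, Gamma 0.2714.
Largest remainders: Zeta, Epsilon, Theta receive the extra seats.

Epsilon: 6, Theta: 6, Zeta: 4, Gamma: 4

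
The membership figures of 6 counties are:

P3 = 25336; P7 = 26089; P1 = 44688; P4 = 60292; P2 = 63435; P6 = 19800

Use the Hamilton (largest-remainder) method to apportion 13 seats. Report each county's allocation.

P3: 1, P7: 1, P1: 3, P4: 3, P2: 4, P6: 1

The standard divisor is 239640/13 ≈ 18433.846.
Standard quotas: P3 1.3744, P7 1.4153, P1 2.4242, P4 3.2707, P2 3.4412, P6 1.0741.
Lower quotas: P3 1, P7 1, P1 2, P4 3, P2 3, P6 1 (sum 11, leaving 2 seats).
Remainders in descending order: P2 0.4412, P1 0.4242, P7 0.4153, P3 0.3744, P4 0.2707, P6 0.0741.
Largest remainders: P2, P1 receive the extra seats.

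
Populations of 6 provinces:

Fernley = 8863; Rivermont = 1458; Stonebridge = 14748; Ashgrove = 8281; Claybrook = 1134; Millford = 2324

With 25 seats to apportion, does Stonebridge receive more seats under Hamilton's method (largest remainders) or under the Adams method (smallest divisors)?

Hamilton: Fernley 6, Rivermont 1, Stonebridge 10, Ashgrove 6, Claybrook 1, Millford 1.
Adams: Fernley 6, Rivermont 1, Stonebridge 9, Ashgrove 6, Claybrook 1, Millford 2.
Stonebridge gets 10 under Hamilton and 9 under Adams.

Hamilton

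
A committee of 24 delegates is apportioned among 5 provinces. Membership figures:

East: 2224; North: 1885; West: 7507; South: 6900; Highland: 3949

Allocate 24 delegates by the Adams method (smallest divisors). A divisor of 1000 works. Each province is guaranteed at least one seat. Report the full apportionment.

East 3, North 2, West 8, South 7, Highland 4

With modified divisor 1000: modified quotas East 2.224, North 1.885, West 7.507, South 6.900, Highland 3.949.
Rounding up: East 3, North 2, West 8, South 7, Highland 4 (total 24).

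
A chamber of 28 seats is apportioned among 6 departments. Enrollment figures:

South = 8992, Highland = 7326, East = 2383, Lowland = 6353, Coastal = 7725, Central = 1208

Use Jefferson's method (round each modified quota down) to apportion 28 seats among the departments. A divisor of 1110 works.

South 8; Highland 6; East 2; Lowland 5; Coastal 6; Central 1

With modified divisor 1110: modified quotas South 8.101, Highland 6.600, East 2.147, Lowland 5.723, Coastal 6.959, Central 1.088.
Rounding down: South 8, Highland 6, East 2, Lowland 5, Coastal 6, Central 1 (total 28).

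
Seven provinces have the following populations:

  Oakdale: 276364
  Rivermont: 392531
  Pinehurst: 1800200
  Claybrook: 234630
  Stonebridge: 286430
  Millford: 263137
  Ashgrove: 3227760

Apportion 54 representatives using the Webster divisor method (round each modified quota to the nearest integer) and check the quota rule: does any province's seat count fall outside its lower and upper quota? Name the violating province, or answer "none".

Ashgrove

Standard quotas: Oakdale 2.303, Rivermont 3.271, Pinehurst 14.999, Claybrook 1.955, Stonebridge 2.387, Millford 2.192, Ashgrove 26.894.
Webster allocation: Oakdale 2, Rivermont 3, Pinehurst 15, Claybrook 2, Stonebridge 2, Millford 2, Ashgrove 28.
Ashgrove has quota 26.894 (lower 26, upper 27) but receives 28 — outside the quota interval.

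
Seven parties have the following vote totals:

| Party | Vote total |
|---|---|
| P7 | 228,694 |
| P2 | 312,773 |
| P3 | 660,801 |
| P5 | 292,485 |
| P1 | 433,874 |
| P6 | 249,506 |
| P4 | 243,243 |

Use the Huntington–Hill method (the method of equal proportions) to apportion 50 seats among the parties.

P7 5, P2 6, P3 14, P5 6, P1 9, P6 5, P4 5

With divisor 48622: modified quotas P7 4.704, P2 6.433, P3 13.591, P5 6.015, P1 8.923, P6 5.132, P4 5.003.
Geometric-mean thresholds: P7 √(4·5)=4.472, P2 √(6·7)=6.481, P3 √(13·14)=13.491, P5 √(6·7)=6.481, P1 √(8·9)=8.485, P6 √(5·6)=5.477, P4 √(5·6)=5.477.
Each quota rounded against its threshold gives P7 5, P2 6, P3 14, P5 6, P1 9, P6 5, P4 5 (total 50).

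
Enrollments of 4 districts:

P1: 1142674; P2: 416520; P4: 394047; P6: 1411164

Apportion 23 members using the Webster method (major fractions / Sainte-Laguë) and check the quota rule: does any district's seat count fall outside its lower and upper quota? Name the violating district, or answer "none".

none

Standard quotas: P1 7.812, P2 2.847, P4 2.694, P6 9.647.
Webster allocation: P1 8, P2 3, P4 3, P6 9.
Every allocation lies between the lower and upper quota.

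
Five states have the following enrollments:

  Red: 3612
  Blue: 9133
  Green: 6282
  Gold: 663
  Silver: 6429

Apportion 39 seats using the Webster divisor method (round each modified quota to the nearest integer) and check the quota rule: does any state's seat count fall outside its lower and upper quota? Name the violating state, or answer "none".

Standard quotas: Red 5.393, Blue 13.637, Green 9.380, Gold 0.990, Silver 9.600.
Webster allocation: Red 5, Blue 14, Green 9, Gold 1, Silver 10.
Every allocation lies between the lower and upper quota.

none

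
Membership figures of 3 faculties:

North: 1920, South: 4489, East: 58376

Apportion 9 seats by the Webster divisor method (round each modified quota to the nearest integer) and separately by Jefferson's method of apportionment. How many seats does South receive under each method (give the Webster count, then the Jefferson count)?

1 and 0

Webster: North 0, South 1, East 8.
Jefferson: North 0, South 0, East 9.
South gets 1 under Webster and 0 under Jefferson.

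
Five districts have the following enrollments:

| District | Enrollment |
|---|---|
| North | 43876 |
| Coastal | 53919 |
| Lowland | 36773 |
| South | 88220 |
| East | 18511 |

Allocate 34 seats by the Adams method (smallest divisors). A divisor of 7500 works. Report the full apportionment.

North: 6; Coastal: 8; Lowland: 5; South: 12; East: 3

With modified divisor 7500: modified quotas North 5.850, Coastal 7.189, Lowland 4.903, South 11.763, East 2.468.
Rounding up: North 6, Coastal 8, Lowland 5, South 12, East 3 (total 34).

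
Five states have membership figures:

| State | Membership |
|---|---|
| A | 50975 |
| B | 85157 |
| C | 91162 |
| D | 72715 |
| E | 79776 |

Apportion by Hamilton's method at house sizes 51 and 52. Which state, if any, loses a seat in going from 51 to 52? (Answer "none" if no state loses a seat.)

none

At 51 seats: A 7, B 11, C 12, D 10, E 11.
At 52 seats: A 7, B 12, C 12, D 10, E 11.
No state's allocation decreased.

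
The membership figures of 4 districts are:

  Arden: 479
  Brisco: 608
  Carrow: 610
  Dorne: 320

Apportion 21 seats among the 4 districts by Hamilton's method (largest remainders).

Arden=5, Brisco=6, Carrow=7, Dorne=3

Standard divisor: 2017 ÷ 21 ≈ 96.048.
Standard quotas: Arden 4.987, Brisco 6.330, Carrow 6.351, Dorne 3.332.
Lower quotas: Arden 4, Brisco 6, Carrow 6, Dorne 3 (sum 19, leaving 2 seats).
Remainders in descending order: Arden 0.987, Carrow 0.351, Dorne 0.332, Brisco 0.330.
Largest remainders: Arden, Carrow receive the extra seats.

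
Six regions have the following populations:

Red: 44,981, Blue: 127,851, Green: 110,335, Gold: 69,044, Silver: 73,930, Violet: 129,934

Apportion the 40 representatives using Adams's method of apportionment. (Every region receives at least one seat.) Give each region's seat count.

Red=4; Blue=9; Green=8; Gold=5; Silver=5; Violet=9

Standard divisor 556075/40 ≈ 13901.875; standard quotas: Red 3.236, Blue 9.197, Green 7.937, Gold 4.967, Silver 5.318, Violet 9.347.
Rounding up gives 4, 10, 8, 5, 6, 10 = 43 seats, so the divisor must be adjusted.
With modified divisor 14890: modified quotas Red 3.021, Blue 8.586, Green 7.410, Gold 4.637, Silver 4.965, Violet 8.726.
Rounding up: Red 4, Blue 9, Green 8, Gold 5, Silver 5, Violet 9 (total 40).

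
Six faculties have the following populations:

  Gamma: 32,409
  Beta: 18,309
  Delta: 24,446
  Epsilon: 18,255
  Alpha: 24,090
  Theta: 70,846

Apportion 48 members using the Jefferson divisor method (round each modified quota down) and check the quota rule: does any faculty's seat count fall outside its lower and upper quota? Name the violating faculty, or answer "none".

Standard quotas: Gamma 8.259, Beta 4.666, Delta 6.230, Epsilon 4.652, Alpha 6.139, Theta 18.054.
Jefferson allocation: Gamma 8, Beta 5, Delta 6, Epsilon 4, Alpha 6, Theta 19.
Every allocation lies between the lower and upper quota.

none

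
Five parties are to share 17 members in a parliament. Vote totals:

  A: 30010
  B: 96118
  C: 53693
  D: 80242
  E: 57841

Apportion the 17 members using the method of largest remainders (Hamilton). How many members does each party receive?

A 2, B 5, C 3, D 4, E 3

Standard divisor: 317904 ÷ 17 ≈ 18700.235.
Standard quotas: A 1.6048, B 5.1399, C 2.8712, D 4.2910, E 3.0931.
Lower quotas: A 1, B 5, C 2, D 4, E 3 (sum 15, leaving 2 seats).
Remainders in descending order: C 0.8712, A 0.6048, D 0.2910, B 0.1399, E 0.0931.
Largest remainders: C, A receive the extra seats.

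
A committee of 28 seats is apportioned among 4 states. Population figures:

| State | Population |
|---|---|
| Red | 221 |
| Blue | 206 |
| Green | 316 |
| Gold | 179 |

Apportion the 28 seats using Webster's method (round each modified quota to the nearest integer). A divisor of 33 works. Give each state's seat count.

Red 7; Blue 6; Green 10; Gold 5

With modified divisor 33: modified quotas Red 6.697, Blue 6.242, Green 9.576, Gold 5.424.
Rounding to the nearest integer: Red 7, Blue 6, Green 10, Gold 5 (total 28).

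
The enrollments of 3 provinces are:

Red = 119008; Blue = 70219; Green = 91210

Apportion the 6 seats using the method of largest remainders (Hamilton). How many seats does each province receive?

Standard divisor: 280437 ÷ 6 ≈ 46739.5.
Standard quotas: Red 2.5462, Blue 1.5023, Green 1.9515.
Lower quotas: Red 2, Blue 1, Green 1 (sum 4, leaving 2 seats).
Remainders in descending order: Green 0.9515, Red 0.5462, Blue 0.5023.
Largest remainders: Green, Red receive the extra seats.

Red: 3, Blue: 1, Green: 2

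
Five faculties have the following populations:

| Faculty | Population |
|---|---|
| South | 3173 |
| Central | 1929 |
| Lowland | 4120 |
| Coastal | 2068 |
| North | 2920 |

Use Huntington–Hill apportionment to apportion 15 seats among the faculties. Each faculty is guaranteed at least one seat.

South 3; Central 2; Lowland 5; Coastal 2; North 3

With divisor 919: modified quotas South 3.453, Central 2.099, Lowland 4.483, Coastal 2.250, North 3.177.
Geometric-mean thresholds: South √(3·4)=3.464, Central √(2·3)=2.449, Lowland √(4·5)=4.472, Coastal √(2·3)=2.449, North √(3·4)=3.464.
Each quota rounded against its threshold gives South 3, Central 2, Lowland 5, Coastal 2, North 3 (total 15).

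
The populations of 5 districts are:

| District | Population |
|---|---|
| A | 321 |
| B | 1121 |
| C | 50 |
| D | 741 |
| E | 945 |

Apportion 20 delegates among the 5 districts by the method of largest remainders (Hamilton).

Total 3178; standard divisor 3178/20 ≈ 158.9.
Standard quotas: A 2.020, B 7.055, C 0.315, D 4.663, E 5.947.
Lower quotas: A 2, B 7, C 0, D 4, E 5 (sum 18, leaving 2 seats).
Remainders in descending order: E 0.947, D 0.663, C 0.315, B 0.055, A 0.020.
Largest remainders: E, D receive the extra seats.

A 2, B 7, C 0, D 5, E 6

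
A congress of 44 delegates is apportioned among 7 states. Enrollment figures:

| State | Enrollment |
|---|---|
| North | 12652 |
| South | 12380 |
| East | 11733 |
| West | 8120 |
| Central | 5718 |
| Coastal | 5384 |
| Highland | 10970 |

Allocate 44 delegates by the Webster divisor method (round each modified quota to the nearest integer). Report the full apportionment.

North 8, South 8, East 8, West 5, Central 4, Coastal 4, Highland 7

Standard divisor 66957/44 ≈ 1521.75; standard quotas: North 8.314, South 8.135, East 7.710, West 5.336, Central 3.758, Coastal 3.538, Highland 7.209.
Rounding to the nearest integer gives North 8, South 8, East 8, West 5, Central 4, Coastal 4, Highland 7 — total 44, matching the house size, so no adjustment is needed.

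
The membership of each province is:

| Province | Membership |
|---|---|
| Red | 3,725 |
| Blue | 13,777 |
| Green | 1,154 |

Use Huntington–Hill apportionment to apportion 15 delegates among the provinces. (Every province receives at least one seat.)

With divisor 1256: modified quotas Red 2.966, Blue 10.969, Green 0.919.
Geometric-mean thresholds: Red √(2·3)=2.449, Blue √(10·11)=10.488, Green (min 1).
Each quota rounded against its threshold gives Red 3, Blue 11, Green 1 (total 15).

Red=3, Blue=11, Green=1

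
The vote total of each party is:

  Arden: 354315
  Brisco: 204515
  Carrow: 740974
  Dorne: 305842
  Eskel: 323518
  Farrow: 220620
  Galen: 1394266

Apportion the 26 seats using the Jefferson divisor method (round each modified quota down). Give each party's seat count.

Standard divisor 3544050/26 ≈ 136309.615; standard quotas: Arden 2.599, Brisco 1.500, Carrow 5.436, Dorne 2.244, Eskel 2.373, Farrow 1.619, Galen 10.229.
Rounding down gives 2, 1, 5, 2, 2, 1, 10 = 23 seats, so the divisor must be adjusted.
With modified divisor 117100: modified quotas Arden 3.026, Brisco 1.746, Carrow 6.328, Dorne 2.612, Eskel 2.763, Farrow 1.884, Galen 11.907.
Rounding down: Arden 3, Brisco 1, Carrow 6, Dorne 2, Eskel 2, Farrow 1, Galen 11 (total 26).

Arden 3; Brisco 1; Carrow 6; Dorne 2; Eskel 2; Farrow 1; Galen 11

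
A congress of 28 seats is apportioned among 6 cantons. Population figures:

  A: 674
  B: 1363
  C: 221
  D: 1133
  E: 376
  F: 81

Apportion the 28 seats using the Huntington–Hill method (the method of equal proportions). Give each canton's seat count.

With divisor 147: modified quotas A 4.585, B 9.272, C 1.503, D 7.707, E 2.558, F 0.551.
Geometric-mean thresholds: A √(4·5)=4.472, B √(9·10)=9.487, C √(1·2)=1.414, D √(7·8)=7.483, E √(2·3)=2.449, F (min 1).
Each quota rounded against its threshold gives A 5, B 9, C 2, D 8, E 3, F 1 (total 28).

A: 5; B: 9; C: 2; D: 8; E: 3; F: 1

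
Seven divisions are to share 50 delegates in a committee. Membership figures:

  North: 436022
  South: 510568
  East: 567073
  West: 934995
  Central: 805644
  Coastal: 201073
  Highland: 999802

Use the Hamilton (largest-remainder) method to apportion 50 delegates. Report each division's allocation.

North=5, South=6, East=6, West=11, Central=9, Coastal=2, Highland=11

The standard divisor is 4455177/50 ≈ 89103.54.
Standard quotas: North 4.8934, South 5.7301, East 6.3642, West 10.4934, Central 9.0417, Coastal 2.2566, Highland 11.2207.
Lower quotas: North 4, South 5, East 6, West 10, Central 9, Coastal 2, Highland 11 (sum 47, leaving 3 seats).
Remainders in descending order: North 0.8934, South 0.7301, West 0.4934, East 0.3642, Coastal 0.2566, Highland 0.2207, Central 0.0417.
The surplus seats go to North, South, West.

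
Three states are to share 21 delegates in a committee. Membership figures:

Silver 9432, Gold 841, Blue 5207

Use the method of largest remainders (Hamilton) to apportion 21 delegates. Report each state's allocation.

Silver 13, Gold 1, Blue 7

Total 15480; standard divisor 15480/21 ≈ 737.143.
Standard quotas: Silver 12.7953, Gold 1.1409, Blue 7.0638.
Lower quotas: Silver 12, Gold 1, Blue 7 (sum 20, leaving 1 seat).
Remainders in descending order: Silver 0.7953, Gold 0.1409, Blue 0.0638.
Largest remainder: Silver receives the extra seat.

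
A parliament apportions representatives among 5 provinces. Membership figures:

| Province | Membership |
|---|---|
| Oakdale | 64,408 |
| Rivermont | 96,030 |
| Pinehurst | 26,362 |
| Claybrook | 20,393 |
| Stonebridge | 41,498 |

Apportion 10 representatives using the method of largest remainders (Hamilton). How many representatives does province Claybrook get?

Total 248691; standard divisor 248691/10 ≈ 24869.1.
Standard quotas: Oakdale 2.5899, Rivermont 3.8614, Pinehurst 1.0600, Claybrook 0.8200, Stonebridge 1.6687.
Lower quotas: Oakdale 2, Rivermont 3, Pinehurst 1, Claybrook 0, Stonebridge 1 (sum 7, leaving 3 seats).
Remainders in descending order: Rivermont 0.8614, Claybrook 0.8200, Stonebridge 0.6687, Oakdale 0.5899, Pinehurst 0.0600.
Largest remainders: Rivermont, Claybrook, Stonebridge receive the extra seats.
Claybrook receives 1.

1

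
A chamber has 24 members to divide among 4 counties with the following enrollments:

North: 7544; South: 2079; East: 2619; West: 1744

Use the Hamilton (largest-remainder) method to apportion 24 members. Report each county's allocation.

Total 13986; standard divisor 13986/24 ≈ 582.75.
Standard quotas: North 12.9455, South 3.5676, East 4.4942, West 2.9927.
Lower quotas: North 12, South 3, East 4, West 2 (sum 21, leaving 3 seats).
Remainders in descending order: West 0.9927, North 0.9455, South 0.5676, East 0.4942.
Largest remainders: West, North, South receive the extra seats.

North: 13, South: 4, East: 4, West: 3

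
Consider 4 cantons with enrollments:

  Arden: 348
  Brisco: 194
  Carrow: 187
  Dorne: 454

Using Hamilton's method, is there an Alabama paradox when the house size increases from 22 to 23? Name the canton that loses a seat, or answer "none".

At 22 seats: Arden 6, Brisco 4, Carrow 4, Dorne 8.
At 23 seats: Arden 7, Brisco 4, Carrow 3, Dorne 9.
Carrow drops from 4 to 3.

Carrow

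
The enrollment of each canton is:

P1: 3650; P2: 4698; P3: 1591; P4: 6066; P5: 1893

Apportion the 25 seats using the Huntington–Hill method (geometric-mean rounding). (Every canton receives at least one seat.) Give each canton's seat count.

P1 5, P2 7, P3 2, P4 8, P5 3

With divisor 720: modified quotas P1 5.069, P2 6.525, P3 2.210, P4 8.425, P5 2.629.
Geometric-mean thresholds: P1 √(5·6)=5.477, P2 √(6·7)=6.481, P3 √(2·3)=2.449, P4 √(8·9)=8.485, P5 √(2·3)=2.449.
Each quota rounded against its threshold gives P1 5, P2 7, P3 2, P4 8, P5 3 (total 25).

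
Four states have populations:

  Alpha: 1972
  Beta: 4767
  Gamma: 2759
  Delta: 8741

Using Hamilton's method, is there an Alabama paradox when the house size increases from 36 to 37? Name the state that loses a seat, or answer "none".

Gamma

At 36 seats: Alpha 4, Beta 9, Gamma 6, Delta 17.
At 37 seats: Alpha 4, Beta 10, Gamma 5, Delta 18.
Gamma drops from 6 to 5.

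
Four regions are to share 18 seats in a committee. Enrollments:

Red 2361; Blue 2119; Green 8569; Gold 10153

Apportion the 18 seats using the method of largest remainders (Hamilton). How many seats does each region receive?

Standard divisor: 23202 ÷ 18 = 1289.
Standard quotas: Red 1.8317, Blue 1.6439, Green 6.6478, Gold 7.8766.
Lower quotas: Red 1, Blue 1, Green 6, Gold 7 (sum 15, leaving 3 seats).
Remainders in descending order: Gold 0.8766, Red 0.8317, Green 0.6478, Blue 0.6439.
The surplus seats go to Gold, Red, Green.

Red=2; Blue=1; Green=7; Gold=8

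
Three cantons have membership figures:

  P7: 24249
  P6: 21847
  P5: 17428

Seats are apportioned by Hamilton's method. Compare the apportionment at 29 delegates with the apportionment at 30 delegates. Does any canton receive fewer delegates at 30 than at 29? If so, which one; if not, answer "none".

At 29 seats: P7 11, P6 10, P5 8.
At 30 seats: P7 12, P6 10, P5 8.
No canton's allocation decreased.

none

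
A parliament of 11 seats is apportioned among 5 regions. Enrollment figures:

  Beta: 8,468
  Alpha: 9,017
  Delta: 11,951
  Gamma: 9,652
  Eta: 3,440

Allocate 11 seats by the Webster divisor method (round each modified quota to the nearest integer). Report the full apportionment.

Beta=2; Alpha=2; Delta=3; Gamma=3; Eta=1

Standard divisor 42528/11 ≈ 3866.182; standard quotas: Beta 2.190, Alpha 2.332, Delta 3.091, Gamma 2.497, Eta 0.890.
Rounding to the nearest integer gives 2, 2, 3, 2, 1 = 10 seats, so the divisor must be adjusted.
With modified divisor 3700: modified quotas Beta 2.289, Alpha 2.437, Delta 3.230, Gamma 2.609, Eta 0.930.
Rounding to the nearest integer: Beta 2, Alpha 2, Delta 3, Gamma 3, Eta 1 (total 11).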